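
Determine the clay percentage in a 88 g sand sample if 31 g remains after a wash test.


Formula: Clay% = (W_total - W_washed) / W_total * 100
Clay mass = 88 - 31 = 57 g
Clay% = 57 / 88 * 100 = 64.7727%

Final answer: 64.7727%


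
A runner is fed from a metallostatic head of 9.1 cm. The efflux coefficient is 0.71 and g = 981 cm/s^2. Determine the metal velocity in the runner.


Formula: v = Cd * sqrt(2 * g * h)  (Torricelli with discharge coefficient)
2*g*h = 2 * 981 * 9.1 = 17854.2 cm^2/s^2
sqrt(17854.2) = 133.61961 cm/s
v = 0.71 * 133.61961 = 94.8699 cm/s

Final answer: 94.8699 cm/s


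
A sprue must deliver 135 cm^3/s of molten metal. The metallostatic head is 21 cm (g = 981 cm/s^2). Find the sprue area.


Formula: v = sqrt(2*g*h), A = Q/v
Velocity: v = sqrt(2 * 981 * 21) = sqrt(41202) = 202.9828 cm/s
Sprue area: A = Q / v = 135 / 202.9828 = 0.6651 cm^2

Final answer: 0.6651 cm^2


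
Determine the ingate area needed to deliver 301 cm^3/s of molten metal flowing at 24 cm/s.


Formula: A_ingate = Q / v  (continuity equation)
A = 301 cm^3/s / 24 cm/s = 12.5417 cm^2

12.5417 cm^2


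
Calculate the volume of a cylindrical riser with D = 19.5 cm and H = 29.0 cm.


Formula: V = pi * (D/2)^2 * H  (cylinder volume)
Radius = D/2 = 19.5/2 = 9.75 cm
V = pi * 9.75^2 * 29.0 = 8660.7819 cm^3

Answer: 8660.7819 cm^3


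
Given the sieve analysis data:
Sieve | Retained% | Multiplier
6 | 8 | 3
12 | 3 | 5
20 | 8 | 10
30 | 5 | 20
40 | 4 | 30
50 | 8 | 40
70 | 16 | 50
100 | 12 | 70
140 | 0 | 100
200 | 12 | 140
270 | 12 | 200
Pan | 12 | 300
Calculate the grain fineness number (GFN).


Formula: GFN = sum(pct * multiplier) / sum(pct)
sum(pct * multiplier) = 9979
sum(pct) = 100
GFN = 9979 / 100 = 99.79

Answer: 99.79


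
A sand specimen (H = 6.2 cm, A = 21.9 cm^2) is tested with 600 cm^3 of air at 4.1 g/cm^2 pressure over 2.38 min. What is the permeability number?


Formula: Permeability Number P = (V * H) / (p * A * t)
Numerator: V * H = 600 * 6.2 = 3720.0
Denominator: p * A * t = 4.1 * 21.9 * 2.38 = 213.7002
P = 3720.0 / 213.7002 = 17.4076


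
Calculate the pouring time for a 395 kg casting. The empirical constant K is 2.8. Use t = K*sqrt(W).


Formula: t = K * sqrt(W)
sqrt(W) = sqrt(395) = 19.87461
t = 2.8 * 19.87461 = 55.6489 s

Answer: 55.6489 s


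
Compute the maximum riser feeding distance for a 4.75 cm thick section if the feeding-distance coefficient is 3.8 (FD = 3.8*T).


Formula: FD = 3.8 * T  (riser feeding-distance rule)
FD = 3.8 * 4.75 cm = 18.0500 cm

18.0500 cm


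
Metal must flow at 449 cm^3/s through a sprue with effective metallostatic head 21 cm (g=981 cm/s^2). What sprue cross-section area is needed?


Formula: v = sqrt(2*g*h), A = Q/v
Velocity: v = sqrt(2 * 981 * 21) = sqrt(41202) = 202.9828 cm/s
Sprue area: A = Q / v = 449 / 202.9828 = 2.2120 cm^2


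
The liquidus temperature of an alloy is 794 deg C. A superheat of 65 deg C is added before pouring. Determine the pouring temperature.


Formula: T_pour = T_melt + Superheat
T_pour = 794 + 65 = 859 deg C


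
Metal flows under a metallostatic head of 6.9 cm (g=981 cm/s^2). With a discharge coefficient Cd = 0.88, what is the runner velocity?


Formula: v = Cd * sqrt(2 * g * h)  (Torricelli with discharge coefficient)
2*g*h = 2 * 981 * 6.9 = 13537.8 cm^2/s^2
sqrt(13537.8) = 116.35205 cm/s
v = 0.88 * 116.35205 = 102.3898 cm/s

Answer: 102.3898 cm/s


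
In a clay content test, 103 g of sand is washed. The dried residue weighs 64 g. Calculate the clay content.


Formula: Clay% = (W_total - W_washed) / W_total * 100
Clay mass = 103 - 64 = 39 g
Clay% = 39 / 103 * 100 = 37.8641%

Final answer: 37.8641%


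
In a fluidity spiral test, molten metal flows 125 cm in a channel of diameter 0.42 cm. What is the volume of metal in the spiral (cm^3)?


Formula: V = pi * (d/2)^2 * L  (cylinder volume)
Radius = 0.42/2 = 0.21 cm
V = pi * 0.21^2 * 125 = 17.3180 cm^3

Final answer: 17.3180 cm^3


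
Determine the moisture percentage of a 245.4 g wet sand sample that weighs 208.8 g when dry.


Formula: MC = (W_wet - W_dry) / W_wet * 100
Water mass = 245.4 - 208.8 = 36.6 g
MC = 36.6 / 245.4 * 100 = 14.9144%

Final answer: 14.9144%


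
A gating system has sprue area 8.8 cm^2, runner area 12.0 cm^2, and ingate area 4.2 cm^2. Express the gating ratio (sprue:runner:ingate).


Sprue:Runner:Ingate = 1 : 12.0/8.8 : 4.2/8.8 = 1:1.36:0.48


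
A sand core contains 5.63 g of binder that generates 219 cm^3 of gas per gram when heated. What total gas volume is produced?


Formula: V_gas = W_binder * gas_evolution_rate
V = 5.63 g * 219 cm^3/g = 1232.9700 cm^3

1232.9700 cm^3


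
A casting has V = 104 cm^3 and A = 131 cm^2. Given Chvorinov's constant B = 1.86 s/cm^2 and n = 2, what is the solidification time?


Formula: t_s = B * (V/A)^n  (Chvorinov's rule, n=2)
Modulus M = V/A = 104/131 = 0.793893 cm
M^2 = 0.793893^2 = 0.630266 cm^2
t_s = 1.86 * 0.630266 = 1.1723 s


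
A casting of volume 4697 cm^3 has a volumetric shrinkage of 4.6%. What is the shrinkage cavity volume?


Formula: V_shrink = V_casting * shrinkage_pct / 100
V_shrink = 4697 cm^3 * 4.6 / 100 = 216.0620 cm^3

Final answer: 216.0620 cm^3


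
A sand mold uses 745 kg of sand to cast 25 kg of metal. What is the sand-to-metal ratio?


Formula: Sand-to-Metal Ratio = W_sand / W_metal
Ratio = 745 kg / 25 kg = 29.8000


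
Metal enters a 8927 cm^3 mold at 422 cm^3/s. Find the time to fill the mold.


Formula: t_fill = V_mold / Q_flow
t = 8927 cm^3 / 422 cm^3/s = 21.1540 s

Answer: 21.1540 s


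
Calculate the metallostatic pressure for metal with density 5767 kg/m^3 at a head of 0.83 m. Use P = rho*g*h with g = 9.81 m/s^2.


Formula: P = rho * g * h
rho * g = 5767 * 9.81 = 56574.27 N/m^3
P = 56574.27 * 0.83 = 46956.6441 Pa

Final answer: 46956.6441 Pa


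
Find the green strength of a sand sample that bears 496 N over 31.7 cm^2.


Formula: Compressive Strength = Force / Area
Strength = 496 N / 31.7 cm^2 = 15.6467 N/cm^2

Final answer: 15.6467 N/cm^2


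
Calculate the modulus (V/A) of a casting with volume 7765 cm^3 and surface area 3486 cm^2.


Formula: Casting Modulus M = V / A
M = 7765 cm^3 / 3486 cm^2 = 2.2275 cm

2.2275 cm


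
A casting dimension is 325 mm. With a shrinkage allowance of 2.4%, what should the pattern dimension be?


Formula: L_pattern = L_casting * (1 + shrinkage_rate/100)
Shrinkage factor = 1 + 2.4/100 = 1.024
L_pattern = 325 mm * 1.024 = 332.8000 mm


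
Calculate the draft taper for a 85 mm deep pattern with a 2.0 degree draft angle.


Formula: taper = depth * tan(draft_angle)
tan(2.0 deg) = 0.0349208
taper = 85 mm * 0.0349208 = 2.9683 mm

Final answer: 2.9683 mm


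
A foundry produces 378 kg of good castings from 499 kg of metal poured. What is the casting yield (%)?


Formula: Casting Yield = (W_good / W_total) * 100
Yield = (378 kg / 499 kg) * 100 = 75.7515%


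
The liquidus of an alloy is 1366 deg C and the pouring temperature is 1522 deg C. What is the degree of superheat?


Formula: Superheat = T_pour - T_melt
Superheat = 1522 - 1366 = 156 deg C

Final answer: 156 deg C


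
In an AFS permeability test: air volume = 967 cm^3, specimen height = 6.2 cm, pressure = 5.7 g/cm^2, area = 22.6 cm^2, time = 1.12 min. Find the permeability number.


Formula: Permeability Number P = (V * H) / (p * A * t)
Numerator: V * H = 967 * 6.2 = 5995.4
Denominator: p * A * t = 5.7 * 22.6 * 1.12 = 144.2784
P = 5995.4 / 144.2784 = 41.5544

Final answer: 41.5544


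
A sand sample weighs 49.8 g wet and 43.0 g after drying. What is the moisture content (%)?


Formula: MC = (W_wet - W_dry) / W_wet * 100
Water mass = 49.8 - 43.0 = 6.8 g
MC = 6.8 / 49.8 * 100 = 13.6546%

Final answer: 13.6546%


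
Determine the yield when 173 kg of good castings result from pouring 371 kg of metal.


Formula: Casting Yield = (W_good / W_total) * 100
Yield = (173 kg / 371 kg) * 100 = 46.6307%

Answer: 46.6307%


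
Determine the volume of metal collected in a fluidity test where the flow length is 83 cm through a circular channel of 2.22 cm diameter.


Formula: V = pi * (d/2)^2 * L  (cylinder volume)
Radius = 2.22/2 = 1.11 cm
V = pi * 1.11^2 * 83 = 321.2728 cm^3

Final answer: 321.2728 cm^3


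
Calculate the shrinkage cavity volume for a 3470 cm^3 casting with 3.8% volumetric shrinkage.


Formula: V_shrink = V_casting * shrinkage_pct / 100
V_shrink = 3470 cm^3 * 3.8 / 100 = 131.8600 cm^3

131.8600 cm^3


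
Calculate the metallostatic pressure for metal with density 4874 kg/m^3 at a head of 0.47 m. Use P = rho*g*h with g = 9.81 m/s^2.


Formula: P = rho * g * h
rho * g = 4874 * 9.81 = 47813.94 N/m^3
P = 47813.94 * 0.47 = 22472.5518 Pa

Final answer: 22472.5518 Pa


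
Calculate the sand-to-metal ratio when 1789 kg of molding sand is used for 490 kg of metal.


Formula: Sand-to-Metal Ratio = W_sand / W_metal
Ratio = 1789 kg / 490 kg = 3.6510

Answer: 3.6510


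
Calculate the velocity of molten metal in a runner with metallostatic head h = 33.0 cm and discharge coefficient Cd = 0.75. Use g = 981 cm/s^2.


Formula: v = Cd * sqrt(2 * g * h)  (Torricelli with discharge coefficient)
2*g*h = 2 * 981 * 33.0 = 64746.0 cm^2/s^2
sqrt(64746.0) = 254.45235 cm/s
v = 0.75 * 254.45235 = 190.8393 cm/s

Answer: 190.8393 cm/s


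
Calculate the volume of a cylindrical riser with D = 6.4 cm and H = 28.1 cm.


Formula: V = pi * (D/2)^2 * H  (cylinder volume)
Radius = D/2 = 6.4/2 = 3.2 cm
V = pi * 3.2^2 * 28.1 = 903.9744 cm^3

Final answer: 903.9744 cm^3


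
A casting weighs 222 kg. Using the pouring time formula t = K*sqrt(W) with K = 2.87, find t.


Formula: t = K * sqrt(W)
sqrt(W) = sqrt(222) = 14.89966
t = 2.87 * 14.89966 = 42.7620 s

42.7620 s


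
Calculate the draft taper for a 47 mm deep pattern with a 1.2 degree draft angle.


Formula: taper = depth * tan(draft_angle)
tan(1.2 deg) = 0.0209470
taper = 47 mm * 0.0209470 = 0.9845 mm

Final answer: 0.9845 mm


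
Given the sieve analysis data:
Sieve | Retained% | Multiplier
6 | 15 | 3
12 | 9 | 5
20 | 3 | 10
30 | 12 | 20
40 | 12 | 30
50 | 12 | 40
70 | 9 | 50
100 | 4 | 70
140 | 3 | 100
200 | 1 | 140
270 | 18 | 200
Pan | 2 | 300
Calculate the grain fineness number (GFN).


Formula: GFN = sum(pct * multiplier) / sum(pct)
sum(pct * multiplier) = 6570
sum(pct) = 100
GFN = 6570 / 100 = 65.70

Answer: 65.70


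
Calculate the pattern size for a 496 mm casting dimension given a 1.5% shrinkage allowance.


Formula: L_pattern = L_casting * (1 + shrinkage_rate/100)
Shrinkage factor = 1 + 1.5/100 = 1.015
L_pattern = 496 mm * 1.015 = 503.4400 mm


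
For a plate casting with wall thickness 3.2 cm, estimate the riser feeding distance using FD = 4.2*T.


Formula: FD = 4.2 * T  (riser feeding-distance rule)
FD = 4.2 * 3.2 cm = 13.4400 cm


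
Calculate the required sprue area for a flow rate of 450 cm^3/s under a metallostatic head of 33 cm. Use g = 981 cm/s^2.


Formula: v = sqrt(2*g*h), A = Q/v
Velocity: v = sqrt(2 * 981 * 33) = sqrt(64746) = 254.4524 cm/s
Sprue area: A = Q / v = 450 / 254.4524 = 1.7685 cm^2

Answer: 1.7685 cm^2


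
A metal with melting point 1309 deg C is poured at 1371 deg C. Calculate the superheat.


Formula: Superheat = T_pour - T_melt
Superheat = 1371 - 1309 = 62 deg C


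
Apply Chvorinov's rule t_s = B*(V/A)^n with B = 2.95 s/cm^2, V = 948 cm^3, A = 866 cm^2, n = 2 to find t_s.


Formula: t_s = B * (V/A)^n  (Chvorinov's rule, n=2)
Modulus M = V/A = 948/866 = 1.094688 cm
M^2 = 1.094688^2 = 1.198342 cm^2
t_s = 2.95 * 1.198342 = 3.5351 s


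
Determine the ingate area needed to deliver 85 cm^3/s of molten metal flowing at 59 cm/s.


Formula: A_ingate = Q / v  (continuity equation)
A = 85 cm^3/s / 59 cm/s = 1.4407 cm^2

1.4407 cm^2


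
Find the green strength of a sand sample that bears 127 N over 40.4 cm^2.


Formula: Compressive Strength = Force / Area
Strength = 127 N / 40.4 cm^2 = 3.1436 N/cm^2


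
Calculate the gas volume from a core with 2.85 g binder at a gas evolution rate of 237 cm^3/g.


Formula: V_gas = W_binder * gas_evolution_rate
V = 2.85 g * 237 cm^3/g = 675.4500 cm^3

675.4500 cm^3


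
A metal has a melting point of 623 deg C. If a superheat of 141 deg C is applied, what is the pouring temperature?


Formula: T_pour = T_melt + Superheat
T_pour = 623 + 141 = 764 deg C

Answer: 764 deg C


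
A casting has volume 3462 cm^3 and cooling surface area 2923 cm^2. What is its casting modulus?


Formula: Casting Modulus M = V / A
M = 3462 cm^3 / 2923 cm^2 = 1.1844 cm

1.1844 cm


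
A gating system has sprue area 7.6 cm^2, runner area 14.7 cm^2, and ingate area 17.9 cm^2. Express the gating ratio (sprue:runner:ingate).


Sprue:Runner:Ingate = 1 : 14.7/7.6 : 17.9/7.6 = 1:1.93:2.36

1:1.93:2.36


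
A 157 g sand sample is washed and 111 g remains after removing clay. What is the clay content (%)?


Formula: Clay% = (W_total - W_washed) / W_total * 100
Clay mass = 157 - 111 = 46 g
Clay% = 46 / 157 * 100 = 29.2994%

Answer: 29.2994%


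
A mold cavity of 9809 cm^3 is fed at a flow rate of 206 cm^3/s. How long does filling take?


Formula: t_fill = V_mold / Q_flow
t = 9809 cm^3 / 206 cm^3/s = 47.6165 s

Final answer: 47.6165 s


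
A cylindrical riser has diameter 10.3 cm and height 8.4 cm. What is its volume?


Formula: V = pi * (D/2)^2 * H  (cylinder volume)
Radius = D/2 = 10.3/2 = 5.15 cm
V = pi * 5.15^2 * 8.4 = 699.9123 cm^3

Final answer: 699.9123 cm^3


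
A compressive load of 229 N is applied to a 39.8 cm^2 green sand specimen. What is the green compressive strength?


Formula: Compressive Strength = Force / Area
Strength = 229 N / 39.8 cm^2 = 5.7538 N/cm^2


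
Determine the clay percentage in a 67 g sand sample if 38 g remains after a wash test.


Formula: Clay% = (W_total - W_washed) / W_total * 100
Clay mass = 67 - 38 = 29 g
Clay% = 29 / 67 * 100 = 43.2836%


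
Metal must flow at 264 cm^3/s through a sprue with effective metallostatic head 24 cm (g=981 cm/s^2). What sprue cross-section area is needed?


Formula: v = sqrt(2*g*h), A = Q/v
Velocity: v = sqrt(2 * 981 * 24) = sqrt(47088) = 216.9977 cm/s
Sprue area: A = Q / v = 264 / 216.9977 = 1.2166 cm^2

Answer: 1.2166 cm^2


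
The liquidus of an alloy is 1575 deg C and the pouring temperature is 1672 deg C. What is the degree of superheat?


Formula: Superheat = T_pour - T_melt
Superheat = 1672 - 1575 = 97 deg C


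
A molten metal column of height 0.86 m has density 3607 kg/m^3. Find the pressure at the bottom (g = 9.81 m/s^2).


Formula: P = rho * g * h
rho * g = 3607 * 9.81 = 35384.67 N/m^3
P = 35384.67 * 0.86 = 30430.8162 Pa

30430.8162 Pa


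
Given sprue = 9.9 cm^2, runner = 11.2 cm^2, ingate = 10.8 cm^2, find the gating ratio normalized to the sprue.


Sprue:Runner:Ingate = 1 : 11.2/9.9 : 10.8/9.9 = 1:1.13:1.09

Answer: 1:1.13:1.09


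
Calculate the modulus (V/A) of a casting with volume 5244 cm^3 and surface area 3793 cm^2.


Formula: Casting Modulus M = V / A
M = 5244 cm^3 / 3793 cm^2 = 1.3825 cm

1.3825 cm


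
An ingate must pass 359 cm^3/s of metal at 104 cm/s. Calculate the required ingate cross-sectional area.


Formula: A_ingate = Q / v  (continuity equation)
A = 359 cm^3/s / 104 cm/s = 3.4519 cm^2

Final answer: 3.4519 cm^2


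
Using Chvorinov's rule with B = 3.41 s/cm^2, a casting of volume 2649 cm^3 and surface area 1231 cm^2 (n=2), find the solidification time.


Formula: t_s = B * (V/A)^n  (Chvorinov's rule, n=2)
Modulus M = V/A = 2649/1231 = 2.151909 cm
M^2 = 2.151909^2 = 4.630712 cm^2
t_s = 3.41 * 4.630712 = 15.7907 s

15.7907 s


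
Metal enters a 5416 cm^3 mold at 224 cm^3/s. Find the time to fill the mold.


Formula: t_fill = V_mold / Q_flow
t = 5416 cm^3 / 224 cm^3/s = 24.1786 s

Final answer: 24.1786 s


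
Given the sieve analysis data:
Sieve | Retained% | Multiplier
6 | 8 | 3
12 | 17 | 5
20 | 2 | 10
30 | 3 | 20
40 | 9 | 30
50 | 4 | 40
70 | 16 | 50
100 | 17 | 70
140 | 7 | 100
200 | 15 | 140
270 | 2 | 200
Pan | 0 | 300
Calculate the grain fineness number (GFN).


Formula: GFN = sum(pct * multiplier) / sum(pct)
sum(pct * multiplier) = 5809
sum(pct) = 100
GFN = 5809 / 100 = 58.09


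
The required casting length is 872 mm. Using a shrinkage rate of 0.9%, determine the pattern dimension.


Formula: L_pattern = L_casting * (1 + shrinkage_rate/100)
Shrinkage factor = 1 + 0.9/100 = 1.009
L_pattern = 872 mm * 1.009 = 879.8480 mm

Final answer: 879.8480 mm


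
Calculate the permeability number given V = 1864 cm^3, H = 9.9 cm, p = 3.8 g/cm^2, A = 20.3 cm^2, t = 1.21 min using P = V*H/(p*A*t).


Formula: Permeability Number P = (V * H) / (p * A * t)
Numerator: V * H = 1864 * 9.9 = 18453.6
Denominator: p * A * t = 3.8 * 20.3 * 1.21 = 93.3394
P = 18453.6 / 93.3394 = 197.7043

197.7043


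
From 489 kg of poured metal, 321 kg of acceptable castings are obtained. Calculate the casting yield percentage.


Formula: Casting Yield = (W_good / W_total) * 100
Yield = (321 kg / 489 kg) * 100 = 65.6442%


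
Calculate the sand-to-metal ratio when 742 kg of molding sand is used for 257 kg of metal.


Formula: Sand-to-Metal Ratio = W_sand / W_metal
Ratio = 742 kg / 257 kg = 2.8872

Final answer: 2.8872


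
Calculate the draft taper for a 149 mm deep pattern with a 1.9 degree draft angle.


Formula: taper = depth * tan(draft_angle)
tan(1.9 deg) = 0.0331734
taper = 149 mm * 0.0331734 = 4.9428 mm


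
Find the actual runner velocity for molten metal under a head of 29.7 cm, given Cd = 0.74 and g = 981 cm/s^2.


Formula: v = Cd * sqrt(2 * g * h)  (Torricelli with discharge coefficient)
2*g*h = 2 * 981 * 29.7 = 58271.4 cm^2/s^2
sqrt(58271.4) = 241.39470 cm/s
v = 0.74 * 241.39470 = 178.6321 cm/s

178.6321 cm/s


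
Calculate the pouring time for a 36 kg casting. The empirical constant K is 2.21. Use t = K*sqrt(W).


Formula: t = K * sqrt(W)
sqrt(W) = sqrt(36) = 6.00000
t = 2.21 * 6.00000 = 13.2600 s

Final answer: 13.2600 s


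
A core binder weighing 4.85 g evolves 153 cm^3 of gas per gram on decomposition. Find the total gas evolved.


Formula: V_gas = W_binder * gas_evolution_rate
V = 4.85 g * 153 cm^3/g = 742.0500 cm^3


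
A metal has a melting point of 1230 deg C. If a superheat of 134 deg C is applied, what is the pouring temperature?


Formula: T_pour = T_melt + Superheat
T_pour = 1230 + 134 = 1364 deg C

1364 deg C


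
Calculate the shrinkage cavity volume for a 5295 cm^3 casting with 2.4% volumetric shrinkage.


Formula: V_shrink = V_casting * shrinkage_pct / 100
V_shrink = 5295 cm^3 * 2.4 / 100 = 127.0800 cm^3

Final answer: 127.0800 cm^3


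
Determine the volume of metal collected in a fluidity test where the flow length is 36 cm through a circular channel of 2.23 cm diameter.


Formula: V = pi * (d/2)^2 * L  (cylinder volume)
Radius = 2.23/2 = 1.115 cm
V = pi * 1.115^2 * 36 = 140.6054 cm^3

Answer: 140.6054 cm^3


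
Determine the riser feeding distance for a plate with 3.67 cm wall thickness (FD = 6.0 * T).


Formula: FD = 6.0 * T  (riser feeding-distance rule)
FD = 6.0 * 3.67 cm = 22.0200 cm

Final answer: 22.0200 cm


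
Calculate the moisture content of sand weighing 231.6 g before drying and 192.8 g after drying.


Formula: MC = (W_wet - W_dry) / W_wet * 100
Water mass = 231.6 - 192.8 = 38.8 g
MC = 38.8 / 231.6 * 100 = 16.7530%


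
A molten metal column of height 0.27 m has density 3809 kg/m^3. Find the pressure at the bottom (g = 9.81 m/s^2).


Formula: P = rho * g * h
rho * g = 3809 * 9.81 = 37366.29 N/m^3
P = 37366.29 * 0.27 = 10088.8983 Pa


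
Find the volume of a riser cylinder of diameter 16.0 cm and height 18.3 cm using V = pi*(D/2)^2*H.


Formula: V = pi * (D/2)^2 * H  (cylinder volume)
Radius = D/2 = 16.0/2 = 8.0 cm
V = pi * 8.0^2 * 18.3 = 3679.4333 cm^3

Answer: 3679.4333 cm^3


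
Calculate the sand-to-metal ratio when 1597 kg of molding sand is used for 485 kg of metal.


Formula: Sand-to-Metal Ratio = W_sand / W_metal
Ratio = 1597 kg / 485 kg = 3.2928

Answer: 3.2928


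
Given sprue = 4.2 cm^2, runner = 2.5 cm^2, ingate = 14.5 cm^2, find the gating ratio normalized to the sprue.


Sprue:Runner:Ingate = 1 : 2.5/4.2 : 14.5/4.2 = 1:0.60:3.45

Final answer: 1:0.60:3.45


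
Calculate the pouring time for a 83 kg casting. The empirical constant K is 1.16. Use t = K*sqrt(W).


Formula: t = K * sqrt(W)
sqrt(W) = sqrt(83) = 9.11043
t = 1.16 * 9.11043 = 10.5681 s

Answer: 10.5681 s


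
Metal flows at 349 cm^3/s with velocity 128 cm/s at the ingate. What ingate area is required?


Formula: A_ingate = Q / v  (continuity equation)
A = 349 cm^3/s / 128 cm/s = 2.7266 cm^2

Final answer: 2.7266 cm^2


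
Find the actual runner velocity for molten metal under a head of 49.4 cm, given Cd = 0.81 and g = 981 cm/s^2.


Formula: v = Cd * sqrt(2 * g * h)  (Torricelli with discharge coefficient)
2*g*h = 2 * 981 * 49.4 = 96922.8 cm^2/s^2
sqrt(96922.8) = 311.32427 cm/s
v = 0.81 * 311.32427 = 252.1727 cm/s


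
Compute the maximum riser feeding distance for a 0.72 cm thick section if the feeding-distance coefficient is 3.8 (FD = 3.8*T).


Formula: FD = 3.8 * T  (riser feeding-distance rule)
FD = 3.8 * 0.72 cm = 2.7360 cm

Answer: 2.7360 cm


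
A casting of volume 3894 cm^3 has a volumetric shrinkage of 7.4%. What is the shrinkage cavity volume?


Formula: V_shrink = V_casting * shrinkage_pct / 100
V_shrink = 3894 cm^3 * 7.4 / 100 = 288.1560 cm^3

Final answer: 288.1560 cm^3


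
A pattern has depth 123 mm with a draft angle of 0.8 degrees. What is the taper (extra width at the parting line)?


Formula: taper = depth * tan(draft_angle)
tan(0.8 deg) = 0.0139635
taper = 123 mm * 0.0139635 = 1.7175 mm

Answer: 1.7175 mm


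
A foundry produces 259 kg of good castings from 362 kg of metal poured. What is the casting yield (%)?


Formula: Casting Yield = (W_good / W_total) * 100
Yield = (259 kg / 362 kg) * 100 = 71.5470%

Final answer: 71.5470%


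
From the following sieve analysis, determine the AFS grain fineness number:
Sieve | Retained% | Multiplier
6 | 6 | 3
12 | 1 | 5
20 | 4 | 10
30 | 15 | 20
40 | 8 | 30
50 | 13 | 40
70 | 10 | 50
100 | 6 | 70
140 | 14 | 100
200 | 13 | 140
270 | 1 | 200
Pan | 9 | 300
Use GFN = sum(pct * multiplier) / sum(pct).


Formula: GFN = sum(pct * multiplier) / sum(pct)
sum(pct * multiplier) = 8163
sum(pct) = 100
GFN = 8163 / 100 = 81.63

81.63


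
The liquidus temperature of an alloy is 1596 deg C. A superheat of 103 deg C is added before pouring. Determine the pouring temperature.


Formula: T_pour = T_melt + Superheat
T_pour = 1596 + 103 = 1699 deg C

1699 deg C


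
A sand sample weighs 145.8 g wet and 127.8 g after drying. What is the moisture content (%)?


Formula: MC = (W_wet - W_dry) / W_wet * 100
Water mass = 145.8 - 127.8 = 18.0 g
MC = 18.0 / 145.8 * 100 = 12.3457%

Final answer: 12.3457%


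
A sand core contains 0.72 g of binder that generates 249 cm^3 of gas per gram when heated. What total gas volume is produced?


Formula: V_gas = W_binder * gas_evolution_rate
V = 0.72 g * 249 cm^3/g = 179.2800 cm^3


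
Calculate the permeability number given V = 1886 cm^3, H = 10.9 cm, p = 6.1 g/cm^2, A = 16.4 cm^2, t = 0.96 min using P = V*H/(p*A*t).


Formula: Permeability Number P = (V * H) / (p * A * t)
Numerator: V * H = 1886 * 10.9 = 20557.4
Denominator: p * A * t = 6.1 * 16.4 * 0.96 = 96.0384
P = 20557.4 / 96.0384 = 214.0540


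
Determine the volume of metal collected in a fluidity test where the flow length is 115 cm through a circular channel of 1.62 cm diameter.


Formula: V = pi * (d/2)^2 * L  (cylinder volume)
Radius = 1.62/2 = 0.81 cm
V = pi * 0.81^2 * 115 = 237.0379 cm^3

Final answer: 237.0379 cm^3


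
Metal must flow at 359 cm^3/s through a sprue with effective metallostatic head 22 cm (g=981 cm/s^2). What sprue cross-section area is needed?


Formula: v = sqrt(2*g*h), A = Q/v
Velocity: v = sqrt(2 * 981 * 22) = sqrt(43164) = 207.7595 cm/s
Sprue area: A = Q / v = 359 / 207.7595 = 1.7280 cm^2

Answer: 1.7280 cm^2


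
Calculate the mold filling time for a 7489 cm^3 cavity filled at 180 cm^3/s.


Formula: t_fill = V_mold / Q_flow
t = 7489 cm^3 / 180 cm^3/s = 41.6056 s

41.6056 s


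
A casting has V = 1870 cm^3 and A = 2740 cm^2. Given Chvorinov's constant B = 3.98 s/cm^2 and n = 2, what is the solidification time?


Formula: t_s = B * (V/A)^n  (Chvorinov's rule, n=2)
Modulus M = V/A = 1870/2740 = 0.682482 cm
M^2 = 0.682482^2 = 0.465782 cm^2
t_s = 3.98 * 0.465782 = 1.8538 s

Answer: 1.8538 s


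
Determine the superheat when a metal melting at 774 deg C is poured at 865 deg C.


Formula: Superheat = T_pour - T_melt
Superheat = 865 - 774 = 91 deg C


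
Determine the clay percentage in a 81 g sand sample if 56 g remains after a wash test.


Formula: Clay% = (W_total - W_washed) / W_total * 100
Clay mass = 81 - 56 = 25 g
Clay% = 25 / 81 * 100 = 30.8642%


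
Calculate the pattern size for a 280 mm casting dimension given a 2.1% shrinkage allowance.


Formula: L_pattern = L_casting * (1 + shrinkage_rate/100)
Shrinkage factor = 1 + 2.1/100 = 1.021
L_pattern = 280 mm * 1.021 = 285.8800 mm

Final answer: 285.8800 mm


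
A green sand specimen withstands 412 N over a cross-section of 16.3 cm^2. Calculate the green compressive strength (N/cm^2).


Formula: Compressive Strength = Force / Area
Strength = 412 N / 16.3 cm^2 = 25.2761 N/cm^2

Answer: 25.2761 N/cm^2


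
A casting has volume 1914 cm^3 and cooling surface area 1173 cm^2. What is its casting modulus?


Formula: Casting Modulus M = V / A
M = 1914 cm^3 / 1173 cm^2 = 1.6317 cm

Final answer: 1.6317 cm


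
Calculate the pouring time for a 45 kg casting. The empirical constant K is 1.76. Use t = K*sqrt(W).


Formula: t = K * sqrt(W)
sqrt(W) = sqrt(45) = 6.70820
t = 1.76 * 6.70820 = 11.8064 s

Answer: 11.8064 s


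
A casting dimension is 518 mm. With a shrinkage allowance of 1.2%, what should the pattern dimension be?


Formula: L_pattern = L_casting * (1 + shrinkage_rate/100)
Shrinkage factor = 1 + 1.2/100 = 1.012
L_pattern = 518 mm * 1.012 = 524.2160 mm

Final answer: 524.2160 mm


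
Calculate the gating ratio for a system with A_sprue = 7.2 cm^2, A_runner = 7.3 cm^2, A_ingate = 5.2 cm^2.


Sprue:Runner:Ingate = 1 : 7.3/7.2 : 5.2/7.2 = 1:1.01:0.72

Final answer: 1:1.01:0.72


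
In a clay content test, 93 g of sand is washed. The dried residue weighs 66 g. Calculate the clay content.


Formula: Clay% = (W_total - W_washed) / W_total * 100
Clay mass = 93 - 66 = 27 g
Clay% = 27 / 93 * 100 = 29.0323%

Final answer: 29.0323%


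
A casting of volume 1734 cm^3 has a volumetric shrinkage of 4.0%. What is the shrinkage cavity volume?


Formula: V_shrink = V_casting * shrinkage_pct / 100
V_shrink = 1734 cm^3 * 4.0 / 100 = 69.3600 cm^3


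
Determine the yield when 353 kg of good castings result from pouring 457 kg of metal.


Formula: Casting Yield = (W_good / W_total) * 100
Yield = (353 kg / 457 kg) * 100 = 77.2429%

Final answer: 77.2429%


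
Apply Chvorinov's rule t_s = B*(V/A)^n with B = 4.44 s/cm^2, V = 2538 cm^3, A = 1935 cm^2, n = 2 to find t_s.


Formula: t_s = B * (V/A)^n  (Chvorinov's rule, n=2)
Modulus M = V/A = 2538/1935 = 1.311628 cm
M^2 = 1.311628^2 = 1.720368 cm^2
t_s = 4.44 * 1.720368 = 7.6384 s

7.6384 s


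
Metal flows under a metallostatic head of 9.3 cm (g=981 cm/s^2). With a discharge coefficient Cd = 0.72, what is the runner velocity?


Formula: v = Cd * sqrt(2 * g * h)  (Torricelli with discharge coefficient)
2*g*h = 2 * 981 * 9.3 = 18246.6 cm^2/s^2
sqrt(18246.6) = 135.07998 cm/s
v = 0.72 * 135.07998 = 97.2576 cm/s

Answer: 97.2576 cm/s


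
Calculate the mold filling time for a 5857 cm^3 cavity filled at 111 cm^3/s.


Formula: t_fill = V_mold / Q_flow
t = 5857 cm^3 / 111 cm^3/s = 52.7658 s

Final answer: 52.7658 s


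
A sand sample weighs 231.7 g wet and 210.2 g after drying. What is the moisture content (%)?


Formula: MC = (W_wet - W_dry) / W_wet * 100
Water mass = 231.7 - 210.2 = 21.5 g
MC = 21.5 / 231.7 * 100 = 9.2792%

Answer: 9.2792%


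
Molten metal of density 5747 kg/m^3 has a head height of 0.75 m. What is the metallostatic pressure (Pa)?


Formula: P = rho * g * h
rho * g = 5747 * 9.81 = 56378.07 N/m^3
P = 56378.07 * 0.75 = 42283.5525 Pa


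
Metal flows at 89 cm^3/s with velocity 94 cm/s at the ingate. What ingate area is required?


Formula: A_ingate = Q / v  (continuity equation)
A = 89 cm^3/s / 94 cm/s = 0.9468 cm^2


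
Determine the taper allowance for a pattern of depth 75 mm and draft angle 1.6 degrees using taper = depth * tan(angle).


Formula: taper = depth * tan(draft_angle)
tan(1.6 deg) = 0.0279325
taper = 75 mm * 0.0279325 = 2.0949 mm

2.0949 mm


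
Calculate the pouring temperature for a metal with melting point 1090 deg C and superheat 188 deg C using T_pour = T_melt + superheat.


Formula: T_pour = T_melt + Superheat
T_pour = 1090 + 188 = 1278 deg C

1278 deg C


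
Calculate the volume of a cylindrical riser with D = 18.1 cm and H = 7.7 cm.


Formula: V = pi * (D/2)^2 * H  (cylinder volume)
Radius = D/2 = 18.1/2 = 9.05 cm
V = pi * 9.05^2 * 7.7 = 1981.2431 cm^3

Final answer: 1981.2431 cm^3


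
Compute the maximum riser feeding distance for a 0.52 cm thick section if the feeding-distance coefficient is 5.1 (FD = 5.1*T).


Formula: FD = 5.1 * T  (riser feeding-distance rule)
FD = 5.1 * 0.52 cm = 2.6520 cm

Final answer: 2.6520 cm


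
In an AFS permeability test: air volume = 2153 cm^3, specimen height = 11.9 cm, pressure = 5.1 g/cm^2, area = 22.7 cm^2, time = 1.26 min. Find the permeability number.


Formula: Permeability Number P = (V * H) / (p * A * t)
Numerator: V * H = 2153 * 11.9 = 25620.7
Denominator: p * A * t = 5.1 * 22.7 * 1.26 = 145.8702
P = 25620.7 / 145.8702 = 175.6404


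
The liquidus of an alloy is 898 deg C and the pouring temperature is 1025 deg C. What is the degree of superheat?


Formula: Superheat = T_pour - T_melt
Superheat = 1025 - 898 = 127 deg C

Answer: 127 deg C


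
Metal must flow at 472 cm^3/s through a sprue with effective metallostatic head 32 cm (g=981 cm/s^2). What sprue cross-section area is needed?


Formula: v = sqrt(2*g*h), A = Q/v
Velocity: v = sqrt(2 * 981 * 32) = sqrt(62784) = 250.5674 cm/s
Sprue area: A = Q / v = 472 / 250.5674 = 1.8837 cm^2

Final answer: 1.8837 cm^2


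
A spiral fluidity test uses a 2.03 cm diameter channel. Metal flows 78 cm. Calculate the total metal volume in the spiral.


Formula: V = pi * (d/2)^2 * L  (cylinder volume)
Radius = 2.03/2 = 1.015 cm
V = pi * 1.015^2 * 78 = 252.4507 cm^3

252.4507 cm^3


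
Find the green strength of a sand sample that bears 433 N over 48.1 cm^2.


Formula: Compressive Strength = Force / Area
Strength = 433 N / 48.1 cm^2 = 9.0021 N/cm^2

Final answer: 9.0021 N/cm^2


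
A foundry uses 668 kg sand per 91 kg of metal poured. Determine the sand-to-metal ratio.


Formula: Sand-to-Metal Ratio = W_sand / W_metal
Ratio = 668 kg / 91 kg = 7.3407


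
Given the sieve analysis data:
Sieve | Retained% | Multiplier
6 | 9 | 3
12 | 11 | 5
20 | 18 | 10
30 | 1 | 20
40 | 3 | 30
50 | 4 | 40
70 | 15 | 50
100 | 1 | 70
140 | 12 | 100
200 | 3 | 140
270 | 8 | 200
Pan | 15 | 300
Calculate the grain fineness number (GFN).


Formula: GFN = sum(pct * multiplier) / sum(pct)
sum(pct * multiplier) = 9072
sum(pct) = 100
GFN = 9072 / 100 = 90.72


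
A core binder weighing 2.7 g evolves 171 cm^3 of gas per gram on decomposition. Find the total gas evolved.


Formula: V_gas = W_binder * gas_evolution_rate
V = 2.7 g * 171 cm^3/g = 461.7000 cm^3

461.7000 cm^3


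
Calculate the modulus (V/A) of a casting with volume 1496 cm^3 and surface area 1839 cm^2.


Formula: Casting Modulus M = V / A
M = 1496 cm^3 / 1839 cm^2 = 0.8135 cm

Answer: 0.8135 cm


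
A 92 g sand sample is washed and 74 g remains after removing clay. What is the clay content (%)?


Formula: Clay% = (W_total - W_washed) / W_total * 100
Clay mass = 92 - 74 = 18 g
Clay% = 18 / 92 * 100 = 19.5652%

19.5652%


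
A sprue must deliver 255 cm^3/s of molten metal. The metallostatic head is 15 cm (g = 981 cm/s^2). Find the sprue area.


Formula: v = sqrt(2*g*h), A = Q/v
Velocity: v = sqrt(2 * 981 * 15) = sqrt(29430) = 171.5517 cm/s
Sprue area: A = Q / v = 255 / 171.5517 = 1.4864 cm^2


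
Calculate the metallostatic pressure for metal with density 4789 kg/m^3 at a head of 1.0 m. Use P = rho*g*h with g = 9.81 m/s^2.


Formula: P = rho * g * h
rho * g = 4789 * 9.81 = 46980.09 N/m^3
P = 46980.09 * 1.0 = 46980.0900 Pa

Final answer: 46980.0900 Pa


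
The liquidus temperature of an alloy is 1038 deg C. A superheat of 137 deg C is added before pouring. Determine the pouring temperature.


Formula: T_pour = T_melt + Superheat
T_pour = 1038 + 137 = 1175 deg C


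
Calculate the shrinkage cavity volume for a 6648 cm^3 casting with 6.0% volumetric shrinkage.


Formula: V_shrink = V_casting * shrinkage_pct / 100
V_shrink = 6648 cm^3 * 6.0 / 100 = 398.8800 cm^3

Final answer: 398.8800 cm^3


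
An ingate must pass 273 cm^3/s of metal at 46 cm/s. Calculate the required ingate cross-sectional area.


Formula: A_ingate = Q / v  (continuity equation)
A = 273 cm^3/s / 46 cm/s = 5.9348 cm^2


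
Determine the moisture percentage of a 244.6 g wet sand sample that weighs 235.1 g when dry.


Formula: MC = (W_wet - W_dry) / W_wet * 100
Water mass = 244.6 - 235.1 = 9.5 g
MC = 9.5 / 244.6 * 100 = 3.8839%


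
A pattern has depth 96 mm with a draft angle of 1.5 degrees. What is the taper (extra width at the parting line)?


Formula: taper = depth * tan(draft_angle)
tan(1.5 deg) = 0.0261859
taper = 96 mm * 0.0261859 = 2.5138 mm


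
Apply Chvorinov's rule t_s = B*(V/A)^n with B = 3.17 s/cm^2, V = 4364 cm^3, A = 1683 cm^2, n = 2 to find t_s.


Formula: t_s = B * (V/A)^n  (Chvorinov's rule, n=2)
Modulus M = V/A = 4364/1683 = 2.592989 cm
M^2 = 2.592989^2 = 6.723592 cm^2
t_s = 3.17 * 6.723592 = 21.3138 s

21.3138 s


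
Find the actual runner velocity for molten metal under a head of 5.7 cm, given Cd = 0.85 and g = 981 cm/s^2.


Formula: v = Cd * sqrt(2 * g * h)  (Torricelli with discharge coefficient)
2*g*h = 2 * 981 * 5.7 = 11183.4 cm^2/s^2
sqrt(11183.4) = 105.75160 cm/s
v = 0.85 * 105.75160 = 89.8889 cm/s

Answer: 89.8889 cm/s


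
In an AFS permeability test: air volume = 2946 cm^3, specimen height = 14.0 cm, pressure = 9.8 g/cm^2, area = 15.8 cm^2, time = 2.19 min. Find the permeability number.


Formula: Permeability Number P = (V * H) / (p * A * t)
Numerator: V * H = 2946 * 14.0 = 41244.0
Denominator: p * A * t = 9.8 * 15.8 * 2.19 = 339.0996
P = 41244.0 / 339.0996 = 121.6280

Final answer: 121.6280


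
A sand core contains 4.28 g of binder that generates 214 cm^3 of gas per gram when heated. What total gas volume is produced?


Formula: V_gas = W_binder * gas_evolution_rate
V = 4.28 g * 214 cm^3/g = 915.9200 cm^3

915.9200 cm^3


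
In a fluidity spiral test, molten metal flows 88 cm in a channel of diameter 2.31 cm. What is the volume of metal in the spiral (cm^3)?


Formula: V = pi * (d/2)^2 * L  (cylinder volume)
Radius = 2.31/2 = 1.155 cm
V = pi * 1.155^2 * 88 = 368.8048 cm^3

368.8048 cm^3


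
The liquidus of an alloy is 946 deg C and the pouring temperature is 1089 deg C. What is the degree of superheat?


Formula: Superheat = T_pour - T_melt
Superheat = 1089 - 946 = 143 deg C

Answer: 143 deg C


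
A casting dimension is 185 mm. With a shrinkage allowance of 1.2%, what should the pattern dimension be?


Formula: L_pattern = L_casting * (1 + shrinkage_rate/100)
Shrinkage factor = 1 + 1.2/100 = 1.012
L_pattern = 185 mm * 1.012 = 187.2200 mm


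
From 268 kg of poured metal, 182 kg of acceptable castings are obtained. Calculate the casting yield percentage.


Formula: Casting Yield = (W_good / W_total) * 100
Yield = (182 kg / 268 kg) * 100 = 67.9104%

Answer: 67.9104%


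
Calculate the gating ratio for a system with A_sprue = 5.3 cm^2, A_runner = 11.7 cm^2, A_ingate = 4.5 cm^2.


Sprue:Runner:Ingate = 1 : 11.7/5.3 : 4.5/5.3 = 1:2.21:0.85

Answer: 1:2.21:0.85


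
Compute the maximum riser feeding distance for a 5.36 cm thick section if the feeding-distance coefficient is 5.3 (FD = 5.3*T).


Formula: FD = 5.3 * T  (riser feeding-distance rule)
FD = 5.3 * 5.36 cm = 28.4080 cm


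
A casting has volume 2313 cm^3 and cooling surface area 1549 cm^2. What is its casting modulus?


Formula: Casting Modulus M = V / A
M = 2313 cm^3 / 1549 cm^2 = 1.4932 cm

Answer: 1.4932 cm


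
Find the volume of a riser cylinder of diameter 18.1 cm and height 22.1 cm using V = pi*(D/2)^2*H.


Formula: V = pi * (D/2)^2 * H  (cylinder volume)
Radius = D/2 = 18.1/2 = 9.05 cm
V = pi * 9.05^2 * 22.1 = 5686.4249 cm^3

5686.4249 cm^3


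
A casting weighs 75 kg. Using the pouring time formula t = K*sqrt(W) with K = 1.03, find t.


Formula: t = K * sqrt(W)
sqrt(W) = sqrt(75) = 8.66025
t = 1.03 * 8.66025 = 8.9201 s

Answer: 8.9201 s


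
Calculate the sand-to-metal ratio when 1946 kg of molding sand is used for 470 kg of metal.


Formula: Sand-to-Metal Ratio = W_sand / W_metal
Ratio = 1946 kg / 470 kg = 4.1404


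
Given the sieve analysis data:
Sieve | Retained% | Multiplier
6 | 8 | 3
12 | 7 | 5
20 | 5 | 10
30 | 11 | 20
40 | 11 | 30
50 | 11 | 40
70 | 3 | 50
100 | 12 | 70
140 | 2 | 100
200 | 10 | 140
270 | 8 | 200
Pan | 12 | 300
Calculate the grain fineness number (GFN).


Formula: GFN = sum(pct * multiplier) / sum(pct)
sum(pct * multiplier) = 8889
sum(pct) = 100
GFN = 8889 / 100 = 88.89

Final answer: 88.89


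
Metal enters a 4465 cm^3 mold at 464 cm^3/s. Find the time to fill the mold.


Formula: t_fill = V_mold / Q_flow
t = 4465 cm^3 / 464 cm^3/s = 9.6228 s


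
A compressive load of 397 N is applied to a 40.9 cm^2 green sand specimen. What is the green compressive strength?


Formula: Compressive Strength = Force / Area
Strength = 397 N / 40.9 cm^2 = 9.7066 N/cm^2


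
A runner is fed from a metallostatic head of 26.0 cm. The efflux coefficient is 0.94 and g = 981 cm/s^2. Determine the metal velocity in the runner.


Formula: v = Cd * sqrt(2 * g * h)  (Torricelli with discharge coefficient)
2*g*h = 2 * 981 * 26.0 = 51012.0 cm^2/s^2
sqrt(51012.0) = 225.85836 cm/s
v = 0.94 * 225.85836 = 212.3069 cm/s


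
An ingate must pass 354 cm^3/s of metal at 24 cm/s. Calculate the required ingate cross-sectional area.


Formula: A_ingate = Q / v  (continuity equation)
A = 354 cm^3/s / 24 cm/s = 14.7500 cm^2


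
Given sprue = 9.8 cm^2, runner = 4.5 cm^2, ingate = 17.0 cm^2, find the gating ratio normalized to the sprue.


Sprue:Runner:Ingate = 1 : 4.5/9.8 : 17.0/9.8 = 1:0.46:1.73


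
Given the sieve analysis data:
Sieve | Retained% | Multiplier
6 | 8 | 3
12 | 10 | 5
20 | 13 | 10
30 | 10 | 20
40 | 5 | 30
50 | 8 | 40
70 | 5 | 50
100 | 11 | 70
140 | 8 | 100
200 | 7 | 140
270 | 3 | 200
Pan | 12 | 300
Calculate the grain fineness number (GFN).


Formula: GFN = sum(pct * multiplier) / sum(pct)
sum(pct * multiplier) = 7874
sum(pct) = 100
GFN = 7874 / 100 = 78.74

Answer: 78.74


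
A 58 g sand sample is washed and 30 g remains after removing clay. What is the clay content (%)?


Formula: Clay% = (W_total - W_washed) / W_total * 100
Clay mass = 58 - 30 = 28 g
Clay% = 28 / 58 * 100 = 48.2759%

Answer: 48.2759%


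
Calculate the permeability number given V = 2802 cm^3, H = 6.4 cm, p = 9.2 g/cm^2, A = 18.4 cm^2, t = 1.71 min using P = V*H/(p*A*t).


Formula: Permeability Number P = (V * H) / (p * A * t)
Numerator: V * H = 2802 * 6.4 = 17932.8
Denominator: p * A * t = 9.2 * 18.4 * 1.71 = 289.4688
P = 17932.8 / 289.4688 = 61.9507

61.9507
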